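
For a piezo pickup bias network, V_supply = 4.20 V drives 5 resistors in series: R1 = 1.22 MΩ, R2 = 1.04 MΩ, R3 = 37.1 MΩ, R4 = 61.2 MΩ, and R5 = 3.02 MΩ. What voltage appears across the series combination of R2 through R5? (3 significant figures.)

V ≈ 4.15 V

Series total: ΣR = 1.22 + 1.04 + 37.1 + 61.2 + 3.02 = 103.6 MΩ.
R_{R2..R5} = 1.04 + 37.1 + 61.2 + 3.02 = 102.4 MΩ.
By the voltage-divider rule, V = 4.20 × 102.4/103.6 = 4.151 V.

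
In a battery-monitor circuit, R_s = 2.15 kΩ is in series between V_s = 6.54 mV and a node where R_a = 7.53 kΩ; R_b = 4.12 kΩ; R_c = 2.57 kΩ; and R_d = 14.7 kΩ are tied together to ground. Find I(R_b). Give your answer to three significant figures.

I ≈ 0.569 µA

Combine the parallel branches: R_p = (1/7.53 + 1/4.12 + 1/2.57 + 1/14.7)⁻¹ = 1.201 kΩ.
V_A by voltage divider: V_A = 6.54 × 1.201/(2.15 + 1.201) = 2.344 mV.
I(R_b) = V_A / R_b = 2.344/4.12 = 0.5689 µA.
(Check via current divider: I_total = 1.952 µA; share G_k/ΣG = 0.2915 → same result.)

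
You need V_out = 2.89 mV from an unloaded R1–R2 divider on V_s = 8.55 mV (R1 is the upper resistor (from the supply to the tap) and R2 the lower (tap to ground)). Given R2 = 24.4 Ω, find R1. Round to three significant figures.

R1 ≈ 47.8 Ω

Required fraction k = V_out/V_s = 0.3380.
Rearranging, R1 = R2·(1−k)/k = 24.4 × 1.958 = 47.79 Ω.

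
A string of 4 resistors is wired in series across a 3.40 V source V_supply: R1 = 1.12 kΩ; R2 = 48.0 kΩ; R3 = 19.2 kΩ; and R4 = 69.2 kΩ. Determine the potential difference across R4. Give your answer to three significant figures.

V ≈ 1.71 V

ΣR = 1.12 + 48.0 + 19.2 + 69.2 = 137.5 kΩ.
Voltage divider: V = V_supply · (69.20 / 137.5) = 3.40 × 0.5032 = 1.711 V.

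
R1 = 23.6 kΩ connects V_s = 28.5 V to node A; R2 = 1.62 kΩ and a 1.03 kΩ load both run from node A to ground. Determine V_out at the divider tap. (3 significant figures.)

The load sits in parallel with R2, giving an effective lower resistance R2' = R2·R_L/(R2+R_L) = 0.6297 kΩ.
Then V_out = V_s · R2'/(R1 + R2') = 28.5 × 0.6297/24.23 = 0.7406 V.

V_out ≈ 0.741 V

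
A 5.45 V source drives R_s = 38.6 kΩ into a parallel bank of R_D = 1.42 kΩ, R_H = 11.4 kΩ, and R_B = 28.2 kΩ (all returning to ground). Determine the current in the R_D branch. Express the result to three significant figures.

Parallel bank: R_p = 1/(1/1.42 + 1/11.4 + 1/28.2) = 1.209 kΩ.
V_A by voltage divider: V_A = 5.45 × 1.209/(38.6 + 1.209) = 0.1655 V.
I(R_D) = V_A / R_D = 0.1655/1.42 = 0.1165 mA.
(Check via current divider: I_total = 0.1369 mA; share G_k/ΣG = 0.8511 → same result.)

I ≈ 0.117 mA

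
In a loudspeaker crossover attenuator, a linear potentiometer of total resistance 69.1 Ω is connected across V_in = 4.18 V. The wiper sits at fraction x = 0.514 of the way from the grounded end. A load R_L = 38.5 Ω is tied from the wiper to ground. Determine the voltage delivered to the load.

Split the track: R_lower = x·R_p = 35.52 Ω, R_upper = (1−x)·R_p = 33.58 Ω.
R_L loads the lower segment: effective lower R = 18.47 Ω.
Loaded-divider output: V_out = 4.18 × 0.3549 = 1.483 V.

V_out ≈ 1.48 V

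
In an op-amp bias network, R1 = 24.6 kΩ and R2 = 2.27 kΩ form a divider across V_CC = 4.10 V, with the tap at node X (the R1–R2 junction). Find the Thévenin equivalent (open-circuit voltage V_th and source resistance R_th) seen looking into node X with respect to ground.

V_th ≈ 0.346 V, R_th ≈ 2.08 kΩ

Open-circuit (no load on X): V_th = V_CC · R2/(R1 + R2) = 4.10 × 2.27/(24.60 + 2.27) = 0.3464 V.
With V_CC suppressed (replaced by a short), R_th = R1 ‖ R2 = (24.60 × 2.27)/(24.60 + 2.27) = 2.078 kΩ.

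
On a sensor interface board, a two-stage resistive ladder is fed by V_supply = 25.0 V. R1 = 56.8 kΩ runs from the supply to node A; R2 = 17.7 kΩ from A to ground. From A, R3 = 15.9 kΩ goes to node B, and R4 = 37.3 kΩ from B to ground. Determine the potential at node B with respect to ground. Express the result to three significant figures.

V_B ≈ 3.32 V

Looking into the second stage from A: R3 + R4 = 53.20 kΩ appears in parallel with R2.
Effective lower resistance at A: R2 ‖ 53.20 = 13.28 kΩ.
First divider: V_A = V_supply · 13.28/(56.8 + 13.28) = 4.738 V.
Stage 2 is unloaded, so V_B = V_A · R4/(R3+R4) = 4.738 × 37.3/53.20 = 3.322 V.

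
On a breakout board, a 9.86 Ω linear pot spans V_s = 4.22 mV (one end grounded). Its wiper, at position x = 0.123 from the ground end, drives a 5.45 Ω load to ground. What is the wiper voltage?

V_out ≈ 0.434 mV

The pot divides into 8.647 Ω above the wiper and 1.213 Ω below.
(x·R_p) ‖ R_L = 0.9920 Ω.
Then V_out = V_s · 0.9920/(8.647 + 0.9920) = 0.4343 mV.
(Unloaded: V_out = x·V_s = 0.519 mV.)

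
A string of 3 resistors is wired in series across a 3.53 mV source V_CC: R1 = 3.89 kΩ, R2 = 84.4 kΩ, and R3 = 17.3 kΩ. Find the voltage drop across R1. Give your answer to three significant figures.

V ≈ 0.130 mV

Series total: ΣR = 3.89 + 84.4 + 17.3 = 105.6 kΩ.
By the voltage-divider rule, V = 3.53 × 3.890/105.6 = 0.1300 mV.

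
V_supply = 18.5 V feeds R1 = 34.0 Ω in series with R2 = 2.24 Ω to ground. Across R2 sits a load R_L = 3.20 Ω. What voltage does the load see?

V_out ≈ 0.690 V

R2 ‖ R_L = (2.24 × 3.20)/(2.24 + 3.20) = 1.318 Ω.
Now apply the divider: V_out = 18.5 × 0.03731 = 0.6902 V.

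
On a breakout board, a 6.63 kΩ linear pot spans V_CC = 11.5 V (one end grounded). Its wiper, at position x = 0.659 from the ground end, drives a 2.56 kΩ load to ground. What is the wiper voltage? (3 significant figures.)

Split the track: R_lower = x·R_p = 4.369 kΩ, R_upper = (1−x)·R_p = 2.261 kΩ.
(x·R_p) ‖ R_L = 1.614 kΩ.
Loaded-divider output: V_out = 11.5 × 0.4166 = 4.790 V.

V_out ≈ 4.79 V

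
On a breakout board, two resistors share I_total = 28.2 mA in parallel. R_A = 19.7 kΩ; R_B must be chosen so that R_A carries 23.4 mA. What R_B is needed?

R_B ≈ 96.0 kΩ

In a two-way split, I_A/I_total = R_B/(R_A + R_B).
23.4/28.2 = R_B/(R_A + R_B) → R_B = R_A · (0.8298)/(1 − 0.8298) = 19.7 × 4.875 = 96.04 kΩ.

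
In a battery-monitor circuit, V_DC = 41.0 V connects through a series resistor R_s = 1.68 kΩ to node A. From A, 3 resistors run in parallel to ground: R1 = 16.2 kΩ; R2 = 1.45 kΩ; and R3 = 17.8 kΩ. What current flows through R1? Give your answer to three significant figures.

I ≈ 1.07 mA

Equivalent of the parallel group: R_p = 1.238 kΩ.
V_A by voltage divider: V_A = 41.0 × 1.238/(1.68 + 1.238) = 17.40 V.
I(R1) = V_A / R1 = 17.40/16.2 = 1.074 mA.
(Equivalently: I_total = 14.05 mA, then current-divider fraction G_k/ΣG = 0.07644.)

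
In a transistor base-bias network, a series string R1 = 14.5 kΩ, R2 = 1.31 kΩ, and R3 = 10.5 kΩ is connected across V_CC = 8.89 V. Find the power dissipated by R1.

P ≈ 1.66 mW

ΣR = 26.31 kΩ → I = 8.89/26.31 = 0.3379 mA.
P(R1) = I²·R1 = (0.3379)² × 14.5 = 1.656 mW.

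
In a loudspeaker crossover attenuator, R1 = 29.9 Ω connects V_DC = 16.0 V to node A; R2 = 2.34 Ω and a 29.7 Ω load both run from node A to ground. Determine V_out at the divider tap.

R2 ‖ R_L = (2.34 × 29.7)/(2.34 + 29.7) = 2.169 Ω.
Then V_out = V_DC · R2'/(R1 + R2') = 16.0 × 2.169/32.07 = 1.082 V.

V_out ≈ 1.08 V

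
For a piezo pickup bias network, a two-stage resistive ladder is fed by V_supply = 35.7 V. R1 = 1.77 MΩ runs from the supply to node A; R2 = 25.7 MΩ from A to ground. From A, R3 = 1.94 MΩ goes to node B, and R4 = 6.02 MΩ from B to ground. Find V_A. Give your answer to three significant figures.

The second stage (R3 + R4 = 7.960 MΩ) loads node A in parallel with R2.
Effective lower resistance at A: R2 ‖ 7.960 = 6.078 MΩ.
So V_A = 35.7 × 0.7745 = 27.65 V.

V_A ≈ 27.6 V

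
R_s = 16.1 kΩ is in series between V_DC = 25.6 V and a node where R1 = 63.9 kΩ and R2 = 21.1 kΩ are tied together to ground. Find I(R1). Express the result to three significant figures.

I ≈ 0.199 mA

Combine the parallel branches: R_p = (1/63.9 + 1/21.1)⁻¹ = 15.86 kΩ.
Node voltage V_A = V_DC · R_p/(R_s + R_p) = 25.6 × 0.4963 = 12.70 V.
I(R1) = V_A / R1 = 12.70/63.9 = 0.1988 mA.
(Equivalently: I_total = 0.8009 mA, then current-divider fraction G_k/ΣG = 0.2482.)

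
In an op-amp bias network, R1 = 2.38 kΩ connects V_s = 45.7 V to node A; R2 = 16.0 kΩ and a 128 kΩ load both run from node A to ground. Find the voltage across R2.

V_out ≈ 39.1 V

First combine the lower leg with the load: R2 ‖ R_L = 14.22 kΩ.
Then V_out = V_s · R2'/(R1 + R2') = 45.7 × 14.22/16.60 = 39.15 V.
(Unloaded it would be 39.8 V; the load pulls it down.)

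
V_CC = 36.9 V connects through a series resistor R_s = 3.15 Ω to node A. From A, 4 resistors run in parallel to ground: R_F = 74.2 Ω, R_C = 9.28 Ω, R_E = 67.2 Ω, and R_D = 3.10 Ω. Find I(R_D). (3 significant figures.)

I ≈ 4.87 A

Parallel bank: R_p = 1/(1/74.2 + 1/9.28 + 1/67.2 + 1/3.10) = 2.180 Ω.
V_A = 36.9 × 2.180/5.330 = 15.09 V.
I(R_D) = V_A / R_D = 15.09/3.10 = 4.869 A.
(Equivalently: I_total = 6.923 A, then current-divider fraction G_k/ΣG = 0.7033.)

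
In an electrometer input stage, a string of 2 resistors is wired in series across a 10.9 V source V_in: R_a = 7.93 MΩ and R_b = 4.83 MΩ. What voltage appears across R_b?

Total series resistance ΣR = 7.93 + 4.83 = 12.76 MΩ.
By the voltage-divider rule, V = 10.9 × 4.830/12.76 = 4.126 V.

V ≈ 4.13 V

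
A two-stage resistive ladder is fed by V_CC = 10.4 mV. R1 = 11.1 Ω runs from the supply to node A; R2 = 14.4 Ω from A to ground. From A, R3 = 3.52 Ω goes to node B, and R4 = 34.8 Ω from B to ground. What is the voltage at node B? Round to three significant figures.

Node A sees R2 in parallel with the series input of stage 2, R3 + R4 = 38.32 Ω.
R2 ‖ (R3+R4) = 10.47 Ω.
So V_A = 10.4 × 0.4853 = 5.047 mV.
V_B = V_A × 0.9081 = 4.584 mV.

V_B ≈ 4.58 mV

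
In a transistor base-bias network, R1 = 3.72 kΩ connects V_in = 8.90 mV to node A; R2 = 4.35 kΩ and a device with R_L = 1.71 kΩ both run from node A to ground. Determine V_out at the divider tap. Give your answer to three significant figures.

V_out ≈ 2.21 mV

First combine the lower leg with the load: R2 ‖ R_L = 1.227 kΩ.
Then V_out = V_in · R2'/(R1 + R2') = 8.90 × 1.227/4.947 = 2.208 mV.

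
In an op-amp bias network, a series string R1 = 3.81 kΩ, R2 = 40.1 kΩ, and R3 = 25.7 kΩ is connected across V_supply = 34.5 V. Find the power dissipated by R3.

ΣR = 69.61 kΩ → I = 34.5/69.61 = 0.4956 mA.
V(R3) = I·R = 12.74 V; P = V·I = 12.74 × 0.4956 = 6.313 mW.

P ≈ 6.31 mW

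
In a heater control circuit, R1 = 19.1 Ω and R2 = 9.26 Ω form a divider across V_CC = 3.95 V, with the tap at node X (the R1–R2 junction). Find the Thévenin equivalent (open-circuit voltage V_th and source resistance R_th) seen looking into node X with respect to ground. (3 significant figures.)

V_th is the unloaded tap voltage: V_CC · R2/(R1+R2) = 3.95 × 0.3265 = 1.290 V.
With V_CC suppressed (replaced by a short), R_th = R1 ‖ R2 = (19.10 × 9.26)/(19.10 + 9.26) = 6.236 Ω.

V_th ≈ 1.29 V, R_th ≈ 6.24 Ω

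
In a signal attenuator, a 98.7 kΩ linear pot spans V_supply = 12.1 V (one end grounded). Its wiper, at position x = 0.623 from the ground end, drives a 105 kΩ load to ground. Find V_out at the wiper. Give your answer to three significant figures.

V_out ≈ 6.17 V

The pot divides into 37.21 kΩ above the wiper and 61.49 kΩ below.
Lower segment in parallel with the load: 61.49 ‖ 105 = 38.78 kΩ.
Loaded-divider output: V_out = 12.1 × 0.5103 = 6.175 V.
(Unloaded: V_out = x·V_supply = 7.54 V.)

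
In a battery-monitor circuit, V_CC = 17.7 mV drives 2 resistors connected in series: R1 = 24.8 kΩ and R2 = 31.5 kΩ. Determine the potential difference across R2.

Total series resistance ΣR = 24.8 + 31.5 = 56.30 kΩ.
Voltage divider: V = V_CC · (31.50 / 56.30) = 17.7 × 0.5595 = 9.903 mV.

V ≈ 9.90 mV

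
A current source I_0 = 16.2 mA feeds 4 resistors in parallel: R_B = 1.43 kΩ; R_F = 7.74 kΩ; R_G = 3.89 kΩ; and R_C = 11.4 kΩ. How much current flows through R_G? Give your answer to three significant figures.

I ≈ 3.55 mA

Conductances: ΣG = 1/1.43 + 1/7.74 + 1/3.89 + 1/11.4 = 1.173 (1/kΩ).
Current divider: I(R_G) = I_0 · G_k/ΣG = 16.2 × (0.2571/1.173) = 16.2 × 0.2191 = 3.549 mA.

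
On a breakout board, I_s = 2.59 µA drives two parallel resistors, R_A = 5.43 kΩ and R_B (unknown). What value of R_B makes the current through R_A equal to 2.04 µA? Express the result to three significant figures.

In a two-way split, I_A/I_s = R_B/(R_A + R_B).
2.04/2.59 = R_B/(R_A + R_B) → R_B = R_A · (0.7876)/(1 − 0.7876) = 5.43 × 3.709 = 20.14 kΩ.

R_B ≈ 20.1 kΩ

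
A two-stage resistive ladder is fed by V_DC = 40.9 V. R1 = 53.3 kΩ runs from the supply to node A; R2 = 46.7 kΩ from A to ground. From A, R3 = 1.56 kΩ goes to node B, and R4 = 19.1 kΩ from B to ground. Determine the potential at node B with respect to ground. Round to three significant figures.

V_B ≈ 8.01 V

The second stage (R3 + R4 = 20.66 kΩ) loads node A in parallel with R2.
Effective lower resistance at A: R2 ‖ 20.66 = 14.32 kΩ.
First divider: V_A = V_DC · 14.32/(53.3 + 14.32) = 8.663 V.
Stage 2 is unloaded, so V_B = V_A · R4/(R3+R4) = 8.663 × 19.1/20.66 = 8.009 V.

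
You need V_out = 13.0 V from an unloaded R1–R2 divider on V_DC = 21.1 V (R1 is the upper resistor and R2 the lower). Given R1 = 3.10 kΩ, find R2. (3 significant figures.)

V_out/V_DC = R2/(R1+R2) = 0.6161.
R2 = R1 · 0.6161/(1 − 0.6161) = 4.975 kΩ.

R2 ≈ 4.98 kΩ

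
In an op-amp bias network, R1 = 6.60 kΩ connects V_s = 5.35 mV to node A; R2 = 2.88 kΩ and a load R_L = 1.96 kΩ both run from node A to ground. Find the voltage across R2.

V_out ≈ 0.803 mV

R2 ‖ R_L = (2.88 × 1.96)/(2.88 + 1.96) = 1.166 kΩ.
Voltage divider with the loaded lower leg: V_out = 5.35 × 1.166/(6.60 + 1.166) = 5.35 × 0.1502 = 0.8034 mV.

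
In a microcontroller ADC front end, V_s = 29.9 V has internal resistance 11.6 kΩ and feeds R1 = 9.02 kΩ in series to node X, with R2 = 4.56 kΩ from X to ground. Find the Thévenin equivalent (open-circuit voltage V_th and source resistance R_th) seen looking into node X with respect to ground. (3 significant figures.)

R1' = 11.6 + 9.02 = 20.62 kΩ (source resistance + R1).
With X open, the divider is unloaded: V_th = 29.9 × 4.56/25.18 = 5.415 V.
With V_s suppressed (replaced by a short), R_th = R1' ‖ R2 = (20.62 × 4.56)/(20.62 + 4.56) = 3.734 kΩ.

V_th ≈ 5.41 V, R_th ≈ 3.73 kΩ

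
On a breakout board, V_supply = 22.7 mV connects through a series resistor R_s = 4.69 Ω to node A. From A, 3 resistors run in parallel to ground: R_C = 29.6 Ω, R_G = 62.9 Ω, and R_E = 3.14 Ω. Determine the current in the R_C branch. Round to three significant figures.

Parallel bank: R_p = 1/(1/29.6 + 1/62.9 + 1/3.14) = 2.716 Ω.
Node voltage V_A = V_supply · R_p/(R_s + R_p) = 22.7 × 0.3668 = 8.325 mV.
Branch current I = V_A/R_C = 8.325/29.6 = 0.2813 mA.

I ≈ 0.281 mA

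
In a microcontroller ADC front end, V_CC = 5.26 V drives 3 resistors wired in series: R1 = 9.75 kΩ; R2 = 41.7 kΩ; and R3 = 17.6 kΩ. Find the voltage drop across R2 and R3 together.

Total series resistance ΣR = 9.75 + 41.7 + 17.6 = 69.05 kΩ.
R_{R2..R3} = 41.7 + 17.6 = 59.30 kΩ.
Voltage divider: V = V_CC · (59.30 / 69.05) = 5.26 × 0.8588 = 4.517 V.

V ≈ 4.52 V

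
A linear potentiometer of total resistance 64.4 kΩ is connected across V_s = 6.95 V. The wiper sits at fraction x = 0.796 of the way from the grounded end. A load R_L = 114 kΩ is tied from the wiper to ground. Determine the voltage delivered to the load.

V_out ≈ 5.07 V

Lower segment x·R_p = 51.26 kΩ; upper segment (1−x)·R_p = 13.14 kΩ.
(x·R_p) ‖ R_L = 35.36 kΩ.
V_out = 6.95 × 35.36/(13.14 + 35.36) = 5.067 V.
(Unloaded: V_out = x·V_s = 5.53 V.)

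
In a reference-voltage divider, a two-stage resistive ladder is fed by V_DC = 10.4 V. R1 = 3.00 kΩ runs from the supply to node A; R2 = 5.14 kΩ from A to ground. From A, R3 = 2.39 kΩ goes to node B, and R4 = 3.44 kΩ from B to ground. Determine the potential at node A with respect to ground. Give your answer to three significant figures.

Looking into the second stage from A: R3 + R4 = 5.830 kΩ appears in parallel with R2.
Effective lower resistance at A: R2 ‖ 5.830 = 2.732 kΩ.
V_A = 10.4 × 2.732/(3.00 + 2.732) = 4.957 V.

V_A ≈ 4.96 V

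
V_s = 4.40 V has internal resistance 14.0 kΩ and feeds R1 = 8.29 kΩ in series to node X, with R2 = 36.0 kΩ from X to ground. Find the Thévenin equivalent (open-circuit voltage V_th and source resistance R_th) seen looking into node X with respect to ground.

V_th ≈ 2.72 V, R_th ≈ 13.8 kΩ

R1' = 14.0 + 8.29 = 22.29 kΩ (source resistance + R1).
V_th is the unloaded tap voltage: V_s · R2/(R1'+R2) = 4.40 × 0.6176 = 2.717 V.
Zeroing V_s shorts the top of R1' to ground, so R_th = R1' ‖ R2 = 13.77 kΩ.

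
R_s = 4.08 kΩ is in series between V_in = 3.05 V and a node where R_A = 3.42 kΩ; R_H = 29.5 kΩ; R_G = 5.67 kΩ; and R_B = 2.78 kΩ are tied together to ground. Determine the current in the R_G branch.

I ≈ 0.119 mA

Equivalent of the parallel group: R_p = 1.160 kΩ.
V_A by voltage divider: V_A = 3.05 × 1.160/(4.08 + 1.160) = 0.6750 V.
I(R_G) = V_A / R_G = 0.6750/5.67 = 0.1190 mA.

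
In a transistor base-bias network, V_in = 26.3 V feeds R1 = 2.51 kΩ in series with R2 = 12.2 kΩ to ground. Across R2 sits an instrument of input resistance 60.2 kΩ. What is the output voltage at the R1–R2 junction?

V_out ≈ 21.1 V

First combine the lower leg with the load: R2 ‖ R_L = 10.14 kΩ.
Then V_out = V_in · R2'/(R1 + R2') = 26.3 × 10.14/12.65 = 21.08 V.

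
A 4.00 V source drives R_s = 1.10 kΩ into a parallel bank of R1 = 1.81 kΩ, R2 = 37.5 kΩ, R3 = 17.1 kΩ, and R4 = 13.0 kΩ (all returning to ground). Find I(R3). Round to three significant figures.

Combine the parallel branches: R_p = (1/1.81 + 1/37.5 + 1/17.1 + 1/13.0)⁻¹ = 1.399 kΩ.
V_A = 4.00 × 1.399/2.499 = 2.240 V.
Branch current I = V_A/R3 = 2.240/17.1 = 0.1310 mA.

I ≈ 0.131 mA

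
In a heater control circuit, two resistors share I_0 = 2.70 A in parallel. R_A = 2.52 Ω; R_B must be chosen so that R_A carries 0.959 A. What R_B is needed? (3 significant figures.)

R_B ≈ 1.39 Ω

Two-branch current divider: I_A = I_0 · R_B/(R_A + R_B).
With f = 0.3552, R_B = R_A · f/(1−f) = 2.52 × 0.5508 = 1.388 Ω.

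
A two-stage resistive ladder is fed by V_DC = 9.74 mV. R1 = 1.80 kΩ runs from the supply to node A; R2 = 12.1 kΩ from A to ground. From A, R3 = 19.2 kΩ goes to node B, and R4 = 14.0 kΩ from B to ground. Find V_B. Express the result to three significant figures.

V_B ≈ 3.41 mV

The second stage (R3 + R4 = 33.20 kΩ) loads node A in parallel with R2.
R2 ‖ (R3+R4) = 8.868 kΩ.
First divider: V_A = V_DC · 8.868/(1.80 + 8.868) = 8.097 mV.
Stage 2 is unloaded, so V_B = V_A · R4/(R3+R4) = 8.097 × 14.0/33.20 = 3.414 mV.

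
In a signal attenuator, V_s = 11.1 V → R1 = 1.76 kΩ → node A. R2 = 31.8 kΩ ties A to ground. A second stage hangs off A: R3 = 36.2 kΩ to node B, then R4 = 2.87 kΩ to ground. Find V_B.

V_B ≈ 0.741 V

The second stage (R3 + R4 = 39.07 kΩ) loads node A in parallel with R2.
Effective lower resistance at A: R2 ‖ 39.07 = 17.53 kΩ.
First divider: V_A = V_s · 17.53/(1.76 + 17.53) = 10.09 V.
Then the unloaded second divider: V_B = V_A × R4/(R3+R4) = 10.09 × 0.07346 = 0.7410 V.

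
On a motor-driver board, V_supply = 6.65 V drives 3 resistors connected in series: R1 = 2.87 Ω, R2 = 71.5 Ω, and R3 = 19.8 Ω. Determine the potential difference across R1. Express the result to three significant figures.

Total series resistance ΣR = 2.87 + 71.5 + 19.8 = 94.17 Ω.
Voltage divider: V = V_supply · (2.870 / 94.17) = 6.65 × 0.03048 = 0.2027 V.

V ≈ 0.203 V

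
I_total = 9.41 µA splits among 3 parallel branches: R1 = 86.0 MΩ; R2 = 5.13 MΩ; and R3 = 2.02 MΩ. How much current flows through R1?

ΣG = 1/86.0 + 1/5.13 + 1/2.02 = 0.7016.
By the current-divider rule, I = I_total · G_k/ΣG = 9.41 × 0.01657 = 0.1560 µA.

I ≈ 0.156 µA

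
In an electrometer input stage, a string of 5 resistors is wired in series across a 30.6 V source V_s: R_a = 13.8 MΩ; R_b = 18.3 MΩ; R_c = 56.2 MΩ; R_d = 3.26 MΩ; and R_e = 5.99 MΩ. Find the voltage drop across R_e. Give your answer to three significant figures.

ΣR = 13.8 + 18.3 + 56.2 + 3.26 + 5.99 = 97.55 MΩ.
Voltage divider: V = V_s · (5.990 / 97.55) = 30.6 × 0.06140 = 1.879 V.

V ≈ 1.88 V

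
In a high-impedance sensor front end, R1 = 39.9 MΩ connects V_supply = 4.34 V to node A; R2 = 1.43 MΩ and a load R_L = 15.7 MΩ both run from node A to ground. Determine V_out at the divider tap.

The load sits in parallel with R2, giving an effective lower resistance R2' = R2·R_L/(R2+R_L) = 1.311 MΩ.
Then V_out = V_supply · R2'/(R1 + R2') = 4.34 × 1.311/41.21 = 0.1380 V.

V_out ≈ 0.138 V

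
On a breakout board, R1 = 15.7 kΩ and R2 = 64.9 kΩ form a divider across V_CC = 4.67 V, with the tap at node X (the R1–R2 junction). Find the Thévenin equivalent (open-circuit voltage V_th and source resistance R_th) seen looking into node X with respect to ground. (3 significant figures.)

Open-circuit (no load on X): V_th = V_CC · R2/(R1 + R2) = 4.67 × 64.9/(15.70 + 64.9) = 3.760 V.
Zeroing V_CC shorts the top of R1 to ground, so R_th = R1 ‖ R2 = 12.64 kΩ.

V_th ≈ 3.76 V, R_th ≈ 12.6 kΩ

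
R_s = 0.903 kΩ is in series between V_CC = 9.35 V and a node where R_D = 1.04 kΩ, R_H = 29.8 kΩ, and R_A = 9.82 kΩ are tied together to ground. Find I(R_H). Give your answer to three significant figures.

I ≈ 0.158 mA

Equivalent of the parallel group: R_p = 0.9116 kΩ.
V_A by voltage divider: V_A = 9.35 × 0.9116/(0.903 + 0.9116) = 4.697 V.
Branch current I = V_A/R_H = 4.697/29.8 = 0.1576 mA.
(Check via current divider: I_total = 5.153 mA; share G_k/ΣG = 0.03059 → same result.)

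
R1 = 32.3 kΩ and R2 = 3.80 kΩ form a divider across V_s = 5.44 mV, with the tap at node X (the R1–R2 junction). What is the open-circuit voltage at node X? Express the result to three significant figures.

With X open, the divider is unloaded: V_th = 5.44 × 3.80/36.10 = 0.5726 mV.

V_th ≈ 0.573 mV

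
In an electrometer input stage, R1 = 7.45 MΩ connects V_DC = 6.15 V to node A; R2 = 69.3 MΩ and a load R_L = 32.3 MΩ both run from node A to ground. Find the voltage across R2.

V_out ≈ 4.60 V

First combine the lower leg with the load: R2 ‖ R_L = 22.03 MΩ.
Voltage divider with the loaded lower leg: V_out = 6.15 × 22.03/(7.45 + 22.03) = 6.15 × 0.7473 = 4.596 V.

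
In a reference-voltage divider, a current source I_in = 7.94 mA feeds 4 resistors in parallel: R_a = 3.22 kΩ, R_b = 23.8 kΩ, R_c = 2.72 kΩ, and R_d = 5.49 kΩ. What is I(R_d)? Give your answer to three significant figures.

ΣG = 1/3.22 + 1/23.8 + 1/2.72 + 1/5.49 = 0.9024.
R_d takes the fraction G_k/ΣG = 0.1821/0.9024 = 0.2019, so I = 7.94 × 0.2019 = 1.603 mA.

I ≈ 1.60 mA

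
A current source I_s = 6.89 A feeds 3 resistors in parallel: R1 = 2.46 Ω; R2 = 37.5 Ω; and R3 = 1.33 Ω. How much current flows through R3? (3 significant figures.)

I ≈ 4.37 A

Total conductance ΣG = 1/2.46 + 1/37.5 + 1/1.33 = 1.185 (units of 1/Ω).
Current divider: I(R3) = I_s · G_k/ΣG = 6.89 × (0.7519/1.185) = 6.89 × 0.6345 = 4.372 A.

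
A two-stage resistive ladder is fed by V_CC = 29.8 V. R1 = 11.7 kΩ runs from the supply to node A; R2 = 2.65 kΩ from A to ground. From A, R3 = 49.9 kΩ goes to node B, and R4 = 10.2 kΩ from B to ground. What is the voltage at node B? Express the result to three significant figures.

Node A sees R2 in parallel with the series input of stage 2, R3 + R4 = 60.10 kΩ.
R2 ‖ (R3+R4) = 2.538 kΩ.
V_A = 29.8 × 2.538/(11.7 + 2.538) = 5.312 V.
V_B = V_A × 0.1697 = 0.9016 V.

V_B ≈ 0.902 V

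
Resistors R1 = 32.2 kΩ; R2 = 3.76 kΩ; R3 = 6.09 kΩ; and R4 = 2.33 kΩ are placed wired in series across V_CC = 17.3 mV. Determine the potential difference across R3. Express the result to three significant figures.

V ≈ 2.37 mV

ΣR = 32.2 + 3.76 + 6.09 + 2.33 = 44.38 kΩ.
V = V_CC · R/ΣR = 17.3 × 0.1372 = 2.374 mV.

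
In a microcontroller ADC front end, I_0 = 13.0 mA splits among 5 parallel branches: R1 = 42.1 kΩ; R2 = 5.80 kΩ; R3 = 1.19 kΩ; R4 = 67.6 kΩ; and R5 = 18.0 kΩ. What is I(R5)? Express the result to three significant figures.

I ≈ 0.653 mA

ΣG = 1/42.1 + 1/5.80 + 1/1.19 + 1/67.6 + 1/18.0 = 1.107.
R5 takes the fraction G_k/ΣG = 0.05556/1.107 = 0.05019, so I = 13.0 × 0.05019 = 0.6525 mA.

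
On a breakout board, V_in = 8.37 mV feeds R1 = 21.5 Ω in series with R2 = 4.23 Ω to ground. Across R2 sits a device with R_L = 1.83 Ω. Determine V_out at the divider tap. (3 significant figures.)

The load sits in parallel with R2, giving an effective lower resistance R2' = R2·R_L/(R2+R_L) = 1.277 Ω.
Then V_out = V_in · R2'/(R1 + R2') = 8.37 × 1.277/22.78 = 0.4694 mV.

V_out ≈ 0.469 mV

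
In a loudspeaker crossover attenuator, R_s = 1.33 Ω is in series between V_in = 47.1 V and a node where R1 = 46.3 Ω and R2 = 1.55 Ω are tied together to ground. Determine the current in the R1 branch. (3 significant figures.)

Equivalent of the parallel group: R_p = 1.500 Ω.
V_A = 47.1 × 1.500/2.830 = 24.96 V.
I(R1) = V_A / R1 = 24.96/46.3 = 0.5392 A.
(Equivalently: I_total = 16.64 A, then current-divider fraction G_k/ΣG = 0.03239.)

I ≈ 0.539 A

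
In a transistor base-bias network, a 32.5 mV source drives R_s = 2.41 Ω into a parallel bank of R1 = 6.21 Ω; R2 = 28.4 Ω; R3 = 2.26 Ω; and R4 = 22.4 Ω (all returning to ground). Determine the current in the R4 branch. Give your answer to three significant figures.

I ≈ 0.548 mA

Equivalent of the parallel group: R_p = 1.463 Ω.
V_A by voltage divider: V_A = 32.5 × 1.463/(2.41 + 1.463) = 12.28 mV.
I(R4) = V_A / R4 = 12.28/22.4 = 0.5481 mA.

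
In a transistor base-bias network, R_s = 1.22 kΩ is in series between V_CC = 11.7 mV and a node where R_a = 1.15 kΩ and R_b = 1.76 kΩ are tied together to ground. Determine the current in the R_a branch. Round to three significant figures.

I ≈ 3.69 µA

Combine the parallel branches: R_p = (1/1.15 + 1/1.76)⁻¹ = 0.6955 kΩ.
V_A by voltage divider: V_A = 11.7 × 0.6955/(1.22 + 0.6955) = 4.248 mV.
I(R_a) = V_A / R_a = 4.248/1.15 = 3.694 µA.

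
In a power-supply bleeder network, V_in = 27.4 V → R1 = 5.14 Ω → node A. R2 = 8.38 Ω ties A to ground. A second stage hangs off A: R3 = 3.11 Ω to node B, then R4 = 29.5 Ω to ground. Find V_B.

V_B ≈ 14.0 V

Node A sees R2 in parallel with the series input of stage 2, R3 + R4 = 32.61 Ω.
R2 ‖ (R3+R4) = 6.667 Ω.
V_A = 27.4 × 6.667/(5.14 + 6.667) = 15.47 V.
V_B = V_A × 0.9046 = 14.00 V.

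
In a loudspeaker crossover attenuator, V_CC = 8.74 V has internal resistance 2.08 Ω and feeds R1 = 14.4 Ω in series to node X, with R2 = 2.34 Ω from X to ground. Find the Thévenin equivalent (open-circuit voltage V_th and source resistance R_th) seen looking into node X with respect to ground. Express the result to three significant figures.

R1' = 2.08 + 14.4 = 16.48 Ω (source resistance + R1).
With X open, the divider is unloaded: V_th = 8.74 × 2.34/18.82 = 1.087 V.
Looking into X with the source shorted: R_th = R1'·R2/(R1'+R2) = 16.48 × 2.34/18.82 = 2.049 Ω.

V_th ≈ 1.09 V, R_th ≈ 2.05 Ω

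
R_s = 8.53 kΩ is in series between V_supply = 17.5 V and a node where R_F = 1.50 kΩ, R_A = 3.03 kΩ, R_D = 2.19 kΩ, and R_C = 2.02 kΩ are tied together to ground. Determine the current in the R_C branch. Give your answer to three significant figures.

Equivalent of the parallel group: R_p = 0.5132 kΩ.
V_A by voltage divider: V_A = 17.5 × 0.5132/(8.53 + 0.5132) = 0.9932 V.
Branch current I = V_A/R_C = 0.9932/2.02 = 0.4917 mA.

I ≈ 0.492 mA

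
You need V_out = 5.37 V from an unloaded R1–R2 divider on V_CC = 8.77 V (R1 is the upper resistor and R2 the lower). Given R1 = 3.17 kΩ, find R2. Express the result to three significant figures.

R2 ≈ 5.01 kΩ

The divider ratio is R2/(R1+R2) = 5.37/8.77 = 0.6123.
So R2 = R1 · V_out/(V_CC − V_out) = 3.17 × 5.37/(8.77 − 5.37) = 3.17 × 1.579 = 5.007 kΩ.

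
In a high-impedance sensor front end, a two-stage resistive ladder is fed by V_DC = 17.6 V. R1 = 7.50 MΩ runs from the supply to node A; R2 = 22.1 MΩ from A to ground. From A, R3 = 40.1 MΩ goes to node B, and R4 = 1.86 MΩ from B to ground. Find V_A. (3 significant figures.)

V_A ≈ 11.6 V

Looking into the second stage from A: R3 + R4 = 41.96 MΩ appears in parallel with R2.
Effective lower resistance at A: R2 ‖ 41.96 = 14.48 MΩ.
So V_A = 17.6 × 0.6587 = 11.59 V.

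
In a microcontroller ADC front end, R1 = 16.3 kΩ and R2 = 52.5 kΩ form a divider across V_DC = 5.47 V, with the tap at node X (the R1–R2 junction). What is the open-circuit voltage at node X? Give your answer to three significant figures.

Open-circuit (no load on X): V_th = V_DC · R2/(R1 + R2) = 5.47 × 52.5/(16.30 + 52.5) = 4.174 V.

V_th ≈ 4.17 V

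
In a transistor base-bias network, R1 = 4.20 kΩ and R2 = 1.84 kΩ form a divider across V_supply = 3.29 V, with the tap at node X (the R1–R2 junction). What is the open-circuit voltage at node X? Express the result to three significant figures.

With X open, the divider is unloaded: V_th = 3.29 × 1.84/6.040 = 1.002 V.

V_th ≈ 1.00 V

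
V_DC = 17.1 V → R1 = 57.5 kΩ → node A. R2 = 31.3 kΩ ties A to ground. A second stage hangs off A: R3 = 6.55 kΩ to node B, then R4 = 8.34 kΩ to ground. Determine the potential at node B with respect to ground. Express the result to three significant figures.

Node A sees R2 in parallel with the series input of stage 2, R3 + R4 = 14.89 kΩ.
Effective lower resistance at A: R2 ‖ 14.89 = 10.09 kΩ.
V_A = 17.1 × 10.09/(57.5 + 10.09) = 2.553 V.
Then the unloaded second divider: V_B = V_A × R4/(R3+R4) = 2.553 × 0.5601 = 1.430 V.

V_B ≈ 1.43 V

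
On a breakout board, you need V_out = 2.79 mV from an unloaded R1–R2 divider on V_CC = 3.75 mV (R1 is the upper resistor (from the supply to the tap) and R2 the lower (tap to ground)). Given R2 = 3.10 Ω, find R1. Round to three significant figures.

V_out/V_CC = R2/(R1+R2) = 0.7440.
R1 = R2·(1/k − 1) = 3.10 × 0.3441 = 1.067 Ω.

R1 ≈ 1.07 Ω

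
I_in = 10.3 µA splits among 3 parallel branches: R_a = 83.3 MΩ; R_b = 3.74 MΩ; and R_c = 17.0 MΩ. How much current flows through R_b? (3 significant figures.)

ΣG = 1/83.3 + 1/3.74 + 1/17.0 = 0.3382.
Current divider: I(R_b) = I_in · G_k/ΣG = 10.3 × (0.2674/0.3382) = 10.3 × 0.7906 = 8.143 µA.

I ≈ 8.14 µA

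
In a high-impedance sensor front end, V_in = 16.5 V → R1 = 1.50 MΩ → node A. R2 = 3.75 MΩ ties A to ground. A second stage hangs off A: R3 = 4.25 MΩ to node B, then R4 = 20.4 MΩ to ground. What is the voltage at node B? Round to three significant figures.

Node A sees R2 in parallel with the series input of stage 2, R3 + R4 = 24.65 MΩ.
Effective lower resistance at A: R2 ‖ 24.65 = 3.255 MΩ.
First divider: V_A = V_in · 3.255/(1.50 + 3.255) = 11.29 V.
V_B = V_A × 0.8276 = 9.347 V.

V_B ≈ 9.35 V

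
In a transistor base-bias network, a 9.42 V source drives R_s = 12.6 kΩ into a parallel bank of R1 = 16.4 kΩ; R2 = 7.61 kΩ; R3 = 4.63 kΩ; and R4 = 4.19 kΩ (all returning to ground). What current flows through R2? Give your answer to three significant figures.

Parallel bank: R_p = 1/(1/16.4 + 1/7.61 + 1/4.63 + 1/4.19) = 1.546 kΩ.
V_A by voltage divider: V_A = 9.42 × 1.546/(12.6 + 1.546) = 1.029 V.
I(R2) = V_A / R2 = 1.029/7.61 = 0.1352 mA.

I ≈ 0.135 mA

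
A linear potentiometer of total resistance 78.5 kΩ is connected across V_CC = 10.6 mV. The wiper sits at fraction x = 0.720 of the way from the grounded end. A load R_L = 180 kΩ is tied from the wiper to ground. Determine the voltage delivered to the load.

The pot divides into 21.98 kΩ above the wiper and 56.52 kΩ below.
Lower segment in parallel with the load: 56.52 ‖ 180 = 43.01 kΩ.
Then V_out = V_CC · 43.01/(21.98 + 43.01) = 7.015 mV.

V_out ≈ 7.02 mV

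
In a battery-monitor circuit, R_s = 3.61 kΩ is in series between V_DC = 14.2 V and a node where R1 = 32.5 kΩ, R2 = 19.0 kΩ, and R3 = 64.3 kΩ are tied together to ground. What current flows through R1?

I ≈ 0.322 mA

Equivalent of the parallel group: R_p = 10.11 kΩ.
Node voltage V_A = V_DC · R_p/(R_s + R_p) = 14.2 × 0.7368 = 10.46 V.
Branch current I = V_A/R1 = 10.46/32.5 = 0.3219 mA.
(Equivalently: I_total = 1.035 mA, then current-divider fraction G_k/ΣG = 0.3109.)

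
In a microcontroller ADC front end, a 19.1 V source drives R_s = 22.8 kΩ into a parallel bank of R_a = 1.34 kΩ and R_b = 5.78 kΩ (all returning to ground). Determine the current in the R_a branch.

I ≈ 0.649 mA

Parallel bank: R_p = 1/(1/1.34 + 1/5.78) = 1.088 kΩ.
Node voltage V_A = V_s · R_p/(R_s + R_p) = 19.1 × 0.04554 = 0.8698 V.
Branch current I = V_A/R_a = 0.8698/1.34 = 0.6491 mA.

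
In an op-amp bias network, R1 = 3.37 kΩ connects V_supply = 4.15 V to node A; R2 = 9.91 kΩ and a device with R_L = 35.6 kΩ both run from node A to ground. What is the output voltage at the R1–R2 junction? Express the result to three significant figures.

R2 ‖ R_L = (9.91 × 35.6)/(9.91 + 35.6) = 7.752 kΩ.
Voltage divider with the loaded lower leg: V_out = 4.15 × 7.752/(3.37 + 7.752) = 4.15 × 0.6970 = 2.893 V.
(Unloaded it would be 3.10 V; the load pulls it down.)

V_out ≈ 2.89 V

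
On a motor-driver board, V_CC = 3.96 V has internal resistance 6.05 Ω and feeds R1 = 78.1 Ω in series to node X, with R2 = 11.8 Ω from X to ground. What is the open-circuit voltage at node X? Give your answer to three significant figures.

R1' = 6.05 + 78.1 = 84.15 Ω (source resistance + R1).
Open-circuit (no load on X): V_th = V_CC · R2/(R1' + R2) = 3.96 × 11.8/(84.15 + 11.8) = 0.4870 V.

V_th ≈ 0.487 V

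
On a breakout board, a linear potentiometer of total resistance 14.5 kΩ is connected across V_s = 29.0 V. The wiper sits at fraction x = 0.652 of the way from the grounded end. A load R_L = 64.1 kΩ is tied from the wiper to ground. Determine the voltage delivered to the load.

V_out ≈ 18.0 V

The pot divides into 5.046 kΩ above the wiper and 9.454 kΩ below.
(x·R_p) ‖ R_L = 8.239 kΩ.
Loaded-divider output: V_out = 29.0 × 0.6202 = 17.98 V.
(Unloaded: V_out = x·V_s = 18.9 V.)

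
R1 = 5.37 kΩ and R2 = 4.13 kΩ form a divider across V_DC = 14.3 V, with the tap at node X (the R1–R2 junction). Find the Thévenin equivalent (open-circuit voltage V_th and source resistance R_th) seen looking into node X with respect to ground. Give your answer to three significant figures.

Open-circuit (no load on X): V_th = V_DC · R2/(R1 + R2) = 14.3 × 4.13/(5.370 + 4.13) = 6.217 V.
Looking into X with the source shorted: R_th = R1·R2/(R1+R2) = 5.370 × 4.13/9.500 = 2.335 kΩ.

V_th ≈ 6.22 V, R_th ≈ 2.33 kΩ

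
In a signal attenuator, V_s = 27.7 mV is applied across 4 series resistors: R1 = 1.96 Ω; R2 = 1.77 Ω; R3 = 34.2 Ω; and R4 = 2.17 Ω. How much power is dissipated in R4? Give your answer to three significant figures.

P ≈ 1.04 µW

The common current is I = 27.7/40.10 = 0.6908 mA.
P(R4) = I²·R4 = (0.6908)² × 2.17 = 1.035 µW.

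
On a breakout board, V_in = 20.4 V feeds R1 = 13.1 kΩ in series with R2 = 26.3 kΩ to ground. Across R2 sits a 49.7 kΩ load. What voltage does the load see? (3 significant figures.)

First combine the lower leg with the load: R2 ‖ R_L = 17.20 kΩ.
Voltage divider with the loaded lower leg: V_out = 20.4 × 17.20/(13.1 + 17.20) = 20.4 × 0.5676 = 11.58 V.

V_out ≈ 11.6 V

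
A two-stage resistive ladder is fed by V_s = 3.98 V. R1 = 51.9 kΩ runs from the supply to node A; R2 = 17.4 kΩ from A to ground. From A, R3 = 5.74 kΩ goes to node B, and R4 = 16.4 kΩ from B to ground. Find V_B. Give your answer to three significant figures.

V_B ≈ 0.466 V

The second stage (R3 + R4 = 22.14 kΩ) loads node A in parallel with R2.
Effective lower resistance at A: R2 ‖ 22.14 = 9.743 kΩ.
So V_A = 3.98 × 0.1581 = 0.6291 V.
V_B = V_A × 0.7407 = 0.4660 V.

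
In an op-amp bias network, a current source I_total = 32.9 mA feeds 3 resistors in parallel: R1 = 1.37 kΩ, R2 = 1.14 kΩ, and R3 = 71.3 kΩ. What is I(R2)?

ΣG = 1/1.37 + 1/1.14 + 1/71.3 = 1.621.
Current divider: I(R2) = I_total · G_k/ΣG = 32.9 × (0.8772/1.621) = 32.9 × 0.5411 = 17.80 mA.

I ≈ 17.8 mA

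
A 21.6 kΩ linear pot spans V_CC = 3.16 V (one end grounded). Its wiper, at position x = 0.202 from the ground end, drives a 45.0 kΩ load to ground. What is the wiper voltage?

The pot divides into 17.24 kΩ above the wiper and 4.363 kΩ below.
R_L loads the lower segment: effective lower R = 3.978 kΩ.
V_out = 3.16 × 3.978/(17.24 + 3.978) = 0.5925 V.

V_out ≈ 0.592 V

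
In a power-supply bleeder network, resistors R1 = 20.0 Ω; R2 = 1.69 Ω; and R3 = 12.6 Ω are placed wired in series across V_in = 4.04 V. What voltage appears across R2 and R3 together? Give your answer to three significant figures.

ΣR = 20.0 + 1.69 + 12.6 = 34.29 Ω.
R_{R2..R3} = 1.69 + 12.6 = 14.29 Ω.
Voltage divider: V = V_in · (14.29 / 34.29) = 4.04 × 0.4167 = 1.684 V.

V ≈ 1.68 V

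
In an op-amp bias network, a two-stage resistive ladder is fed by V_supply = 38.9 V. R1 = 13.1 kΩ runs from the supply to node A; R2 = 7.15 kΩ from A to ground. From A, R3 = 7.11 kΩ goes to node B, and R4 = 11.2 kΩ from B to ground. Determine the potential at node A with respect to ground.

V_A ≈ 11.0 V

Node A sees R2 in parallel with the series input of stage 2, R3 + R4 = 18.31 kΩ.
R2 ‖ (R3+R4) = 5.142 kΩ.
V_A = 38.9 × 5.142/(13.1 + 5.142) = 10.97 V.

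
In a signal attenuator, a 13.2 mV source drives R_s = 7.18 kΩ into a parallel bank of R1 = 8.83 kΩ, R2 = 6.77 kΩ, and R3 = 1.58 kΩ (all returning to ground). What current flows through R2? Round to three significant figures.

I ≈ 0.263 µA

Equivalent of the parallel group: R_p = 1.119 kΩ.
Node voltage V_A = V_in · R_p/(R_s + R_p) = 13.2 × 0.1348 = 1.779 mV.
I(R2) = V_A / R2 = 1.779/6.77 = 0.2628 µA.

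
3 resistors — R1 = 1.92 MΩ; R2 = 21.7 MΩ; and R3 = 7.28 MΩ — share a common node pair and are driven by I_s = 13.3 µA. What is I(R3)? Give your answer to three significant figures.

Conductances: ΣG = 1/1.92 + 1/21.7 + 1/7.28 = 0.7043 (1/MΩ).
Current divider: I(R3) = I_s · G_k/ΣG = 13.3 × (0.1374/0.7043) = 13.3 × 0.1950 = 2.594 µA.

I ≈ 2.59 µA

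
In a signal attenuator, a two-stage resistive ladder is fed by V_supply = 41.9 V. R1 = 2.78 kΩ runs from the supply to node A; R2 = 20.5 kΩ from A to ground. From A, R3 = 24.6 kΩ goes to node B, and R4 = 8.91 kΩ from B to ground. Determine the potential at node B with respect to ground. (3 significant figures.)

The second stage (R3 + R4 = 33.51 kΩ) loads node A in parallel with R2.
R2 ‖ (R3+R4) = 12.72 kΩ.
V_A = 41.9 × 12.72/(2.78 + 12.72) = 34.38 V.
Then the unloaded second divider: V_B = V_A × R4/(R3+R4) = 34.38 × 0.2659 = 9.143 V.

V_B ≈ 9.14 V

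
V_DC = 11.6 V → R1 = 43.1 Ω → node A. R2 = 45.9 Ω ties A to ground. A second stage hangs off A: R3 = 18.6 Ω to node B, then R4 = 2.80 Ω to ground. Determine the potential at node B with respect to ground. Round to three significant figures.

V_B ≈ 0.384 V

Node A sees R2 in parallel with the series input of stage 2, R3 + R4 = 21.40 Ω.
Effective lower resistance at A: R2 ‖ 21.40 = 14.60 Ω.
First divider: V_A = V_DC · 14.60/(43.1 + 14.60) = 2.934 V.
Stage 2 is unloaded, so V_B = V_A · R4/(R3+R4) = 2.934 × 2.80/21.40 = 0.3839 V.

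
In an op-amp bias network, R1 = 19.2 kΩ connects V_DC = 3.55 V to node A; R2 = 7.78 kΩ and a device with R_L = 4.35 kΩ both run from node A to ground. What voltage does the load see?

First combine the lower leg with the load: R2 ‖ R_L = 2.790 kΩ.
Now apply the divider: V_out = 3.55 × 0.1269 = 0.4504 V.

V_out ≈ 0.450 V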